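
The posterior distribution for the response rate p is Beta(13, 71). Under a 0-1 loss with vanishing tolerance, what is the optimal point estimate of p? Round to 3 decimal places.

0.146

Mode = (13−1)/(13+71−2) = 12/82 = 0.146.
Mean = 13/(13+71) = 13/84 = 0.155.
This is the posterior mode — the MAP estimate.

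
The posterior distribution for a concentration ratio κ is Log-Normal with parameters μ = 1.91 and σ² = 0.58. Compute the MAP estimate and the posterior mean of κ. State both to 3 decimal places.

κ_MAP = 3.781, E[κ|data] = 9.025

Mode = exp(μ − σ²) = exp(1.33) = 3.781.
Mean = exp(μ + σ²/2) = exp(2.200) = 9.025.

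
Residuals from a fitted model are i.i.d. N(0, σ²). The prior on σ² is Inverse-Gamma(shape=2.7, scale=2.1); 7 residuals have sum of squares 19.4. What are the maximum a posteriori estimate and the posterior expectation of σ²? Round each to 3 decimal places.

MAP: 1.639. Posterior mean: 2.269.

Posterior: Inverse-Gamma(shape = 2.7+7/2 = 6.2, scale = 2.1+19.4/2 = 11.8).
Mode = β/(α+1) = 11.8/7.2 = 1.639.
Mean = β/(α−1) = 11.8/5.2 = 2.269.
Mean > mode: the posterior has a right tail.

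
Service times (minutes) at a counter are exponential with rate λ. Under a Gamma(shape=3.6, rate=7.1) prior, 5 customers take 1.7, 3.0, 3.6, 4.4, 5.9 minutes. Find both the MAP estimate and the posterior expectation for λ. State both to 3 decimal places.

MAP: 0.296. Posterior mean: 0.335.

Σ times = 18.6. Posterior: Gamma(shape = 3.6+5 = 8.6, rate = 7.1+18.6 = 25.7).
Mode = (α−1)/β = 7.6/25.7 = 0.296.
Mean = α/β = 8.6/25.7 = 0.335.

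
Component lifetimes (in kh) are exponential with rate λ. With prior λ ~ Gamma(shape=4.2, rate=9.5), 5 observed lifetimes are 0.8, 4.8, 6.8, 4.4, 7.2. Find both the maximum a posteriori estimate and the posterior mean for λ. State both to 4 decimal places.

MAP: 0.2448. Posterior mean: 0.2746.

Σ times = 24.0. Posterior: Gamma(shape = 4.2+5 = 9.2, rate = 9.5+24.0 = 33.5).
Mode = (α−1)/β = 8.2/33.5 = 0.2448.
Mean = α/β = 9.2/33.5 = 0.2746.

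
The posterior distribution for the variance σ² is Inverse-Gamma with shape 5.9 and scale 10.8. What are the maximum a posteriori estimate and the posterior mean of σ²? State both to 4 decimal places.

Mode = β/(α+1) = 10.8/6.9 = 1.5652.
Mean = β/(α−1) = 10.8/4.9 = 2.2041.

MAP = 1.5652, posterior mean = 2.2041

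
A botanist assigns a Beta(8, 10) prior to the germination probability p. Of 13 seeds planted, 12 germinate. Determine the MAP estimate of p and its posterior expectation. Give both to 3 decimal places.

Posterior: Beta(8+12, 10+1) = Beta(20, 11).
Mode = (20−1)/(20+11−2) = 19/29 = 0.655.
Mean = 20/(20+11) = 20/31 = 0.645.

p_MAP = 0.655, E[p|data] = 0.645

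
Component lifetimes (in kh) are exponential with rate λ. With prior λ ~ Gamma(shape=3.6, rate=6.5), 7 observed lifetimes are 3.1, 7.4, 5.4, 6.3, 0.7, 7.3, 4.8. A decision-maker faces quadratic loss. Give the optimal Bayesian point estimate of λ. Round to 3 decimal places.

0.255

Σ times = 35.0. Posterior: Gamma(shape = 3.6+7 = 10.6, rate = 6.5+35.0 = 41.5).
Mode = (α−1)/β = 9.6/41.5 = 0.231.
Mean = α/β = 10.6/41.5 = 0.255.
Quadratic loss ⇒ the optimal estimator is the posterior mean.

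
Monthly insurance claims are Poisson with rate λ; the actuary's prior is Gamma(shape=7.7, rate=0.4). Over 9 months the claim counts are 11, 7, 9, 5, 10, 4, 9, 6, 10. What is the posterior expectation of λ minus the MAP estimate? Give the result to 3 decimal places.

Σ counts = 71. Posterior: Gamma(shape = 7.7+71 = 78.7, rate = 0.4+9 = 9.4).
Mode = (α−1)/β = 77.7/9.4 = 8.266.
Mean = α/β = 78.7/9.4 = 8.372.
Difference = 8.372 − 8.266 = 0.106.

0.106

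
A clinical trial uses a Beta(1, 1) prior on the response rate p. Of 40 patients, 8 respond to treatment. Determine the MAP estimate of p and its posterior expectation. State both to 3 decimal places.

MAP: 0.200. Posterior mean: 0.214.

Posterior: Beta(1+8, 1+32) = Beta(9, 33).
Mode = (9−1)/(9+33−2) = 8/40 = 0.200.
Mean = 9/(9+33) = 9/42 = 0.214.
Mean > mode: the posterior has a right tail.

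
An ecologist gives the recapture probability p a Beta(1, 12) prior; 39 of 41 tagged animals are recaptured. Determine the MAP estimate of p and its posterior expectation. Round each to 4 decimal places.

Posterior: Beta(1+39, 12+2) = Beta(40, 14).
Mode = (40−1)/(40+14−2) = 39/52 = 0.7500.
Mean = 40/(40+14) = 40/54 = 0.7407.

MAP = 0.7500; posterior mean = 0.7407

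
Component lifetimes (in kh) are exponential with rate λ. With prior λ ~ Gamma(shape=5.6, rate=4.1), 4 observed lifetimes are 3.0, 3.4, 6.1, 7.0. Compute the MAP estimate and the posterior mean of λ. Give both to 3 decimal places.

Σ times = 19.5. Posterior: Gamma(shape = 5.6+4 = 9.6, rate = 4.1+19.5 = 23.6).
Mode = (α−1)/β = 8.6/23.6 = 0.364.
Mean = α/β = 9.6/23.6 = 0.407.

λ_MAP = 0.364, E[λ|data] = 0.407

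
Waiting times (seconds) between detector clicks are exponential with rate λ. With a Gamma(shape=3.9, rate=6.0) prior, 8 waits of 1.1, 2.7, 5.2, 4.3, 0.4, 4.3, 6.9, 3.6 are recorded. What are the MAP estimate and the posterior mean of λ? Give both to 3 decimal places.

MAP estimate = 0.316, posterior mean = 0.345

Σ times = 28.5. Posterior: Gamma(shape = 3.9+8 = 11.9, rate = 6.0+28.5 = 34.5).
Mode = (α−1)/β = 10.9/34.5 = 0.316.
Mean = α/β = 11.9/34.5 = 0.345.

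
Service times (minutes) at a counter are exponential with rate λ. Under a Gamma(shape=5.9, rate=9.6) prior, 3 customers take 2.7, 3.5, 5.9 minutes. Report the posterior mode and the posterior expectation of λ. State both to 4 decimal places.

MAP: 0.3641. Posterior mean: 0.4101.

Σ times = 12.1. Posterior: Gamma(shape = 5.9+3 = 8.9, rate = 9.6+12.1 = 21.7).
Mode = (α−1)/β = 7.9/21.7 = 0.3641.
Mean = α/β = 8.9/21.7 = 0.4101.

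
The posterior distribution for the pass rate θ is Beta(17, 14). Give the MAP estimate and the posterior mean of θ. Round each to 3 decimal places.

MAP = 0.552; posterior mean = 0.548

Mode = (17−1)/(17+14−2) = 16/29 = 0.552.
Mean = 17/(17+14) = 17/31 = 0.548.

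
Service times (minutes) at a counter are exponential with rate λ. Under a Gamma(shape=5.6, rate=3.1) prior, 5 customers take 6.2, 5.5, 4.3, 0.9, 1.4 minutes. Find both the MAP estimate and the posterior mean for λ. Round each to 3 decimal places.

Σ times = 18.3. Posterior: Gamma(shape = 5.6+5 = 10.6, rate = 3.1+18.3 = 21.4).
Mode = (α−1)/β = 9.6/21.4 = 0.449.
Mean = α/β = 10.6/21.4 = 0.495.
The posterior is right-skewed, so the mean exceeds the mode.

MAP = 0.449, posterior mean = 0.495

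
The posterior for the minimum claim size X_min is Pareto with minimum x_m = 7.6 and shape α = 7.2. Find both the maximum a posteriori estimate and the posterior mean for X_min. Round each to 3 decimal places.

The Pareto density is strictly decreasing on [x_m, ∞), so the mode is x_m = 7.600.
Mean = α·x_m/(α−1) = 7.2·7.6/6.2 = 8.826.

MAP: 7.600. Posterior mean: 8.826.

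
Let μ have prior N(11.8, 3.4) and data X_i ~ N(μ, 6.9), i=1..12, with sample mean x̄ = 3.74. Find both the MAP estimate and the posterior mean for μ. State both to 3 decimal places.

Posterior for μ is Normal. Precision-weighted mean: (1/3.4·11.8 + 12/6.9·3.74) / (1/3.4 + 12/6.9) = 4.906.
A Normal posterior is symmetric, so mode = mean.

MAP: 4.906. Posterior mean: 4.906.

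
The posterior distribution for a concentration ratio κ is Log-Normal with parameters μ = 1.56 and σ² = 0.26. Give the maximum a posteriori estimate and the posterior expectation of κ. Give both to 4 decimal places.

Mode = exp(μ − σ²) = exp(1.30) = 3.6693.
Mean = exp(μ + σ²/2) = exp(1.690) = 5.4195.

MAP = 3.6693; posterior mean = 5.4195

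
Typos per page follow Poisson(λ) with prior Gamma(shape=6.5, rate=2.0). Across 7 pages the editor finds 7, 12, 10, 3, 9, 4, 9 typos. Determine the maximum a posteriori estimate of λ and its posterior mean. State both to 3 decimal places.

Σ counts = 54. Posterior: Gamma(shape = 6.5+54 = 60.5, rate = 2.0+7 = 9.0).
Mode = (α−1)/β = 59.5/9.0 = 6.611.
Mean = α/β = 60.5/9.0 = 6.722.

MAP: 6.611. Posterior mean: 6.722.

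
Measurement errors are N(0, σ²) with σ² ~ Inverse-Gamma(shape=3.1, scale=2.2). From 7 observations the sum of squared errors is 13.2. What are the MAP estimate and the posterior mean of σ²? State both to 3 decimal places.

σ²_MAP = 1.158, E[σ²|data] = 1.571

Posterior: Inverse-Gamma(shape = 3.1+7/2 = 6.6, scale = 2.2+13.2/2 = 8.8).
Mode = β/(α+1) = 8.8/7.6 = 1.158.
Mean = β/(α−1) = 8.8/5.6 = 1.571.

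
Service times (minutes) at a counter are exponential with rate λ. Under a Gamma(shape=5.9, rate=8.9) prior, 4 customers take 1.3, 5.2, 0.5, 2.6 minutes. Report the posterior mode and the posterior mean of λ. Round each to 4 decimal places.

MAP = 0.4811; posterior mean = 0.5351

Σ times = 9.6. Posterior: Gamma(shape = 5.9+4 = 9.9, rate = 8.9+9.6 = 18.5).
Mode = (α−1)/β = 8.9/18.5 = 0.4811.
Mean = α/β = 9.9/18.5 = 0.5351.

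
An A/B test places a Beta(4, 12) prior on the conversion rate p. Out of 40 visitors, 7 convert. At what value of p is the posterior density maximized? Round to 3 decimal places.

0.185

Posterior: Beta(4+7, 12+33) = Beta(11, 45).
Mode = (11−1)/(11+45−2) = 10/54 = 0.185.
Mean = 11/(11+45) = 11/56 = 0.196.
This is the posterior mode — the MAP estimate.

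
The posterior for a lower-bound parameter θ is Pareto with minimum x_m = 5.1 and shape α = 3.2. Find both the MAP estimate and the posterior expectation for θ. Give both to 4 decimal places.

MAP = 5.1000; posterior mean = 7.4182

The Pareto density is strictly decreasing on [x_m, ∞), so the mode is x_m = 5.1000.
Mean = α·x_m/(α−1) = 3.2·5.1/2.2 = 7.4182.
The posterior is right-skewed, so the mean exceeds the mode.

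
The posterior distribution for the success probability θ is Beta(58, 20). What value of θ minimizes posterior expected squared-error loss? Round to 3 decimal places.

Mode = (58−1)/(58+20−2) = 57/76 = 0.750.
Mean = 58/(58+20) = 58/78 = 0.744.
Squared-error loss ⇒ the optimal estimator is the posterior mean.

0.744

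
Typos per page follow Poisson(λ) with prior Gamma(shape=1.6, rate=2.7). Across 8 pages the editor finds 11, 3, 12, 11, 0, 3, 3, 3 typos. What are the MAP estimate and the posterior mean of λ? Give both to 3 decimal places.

MAP = 4.355, posterior mean = 4.449

Σ counts = 46. Posterior: Gamma(shape = 1.6+46 = 47.6, rate = 2.7+8 = 10.7).
Mode = (α−1)/β = 46.6/10.7 = 4.355.
Mean = α/β = 47.6/10.7 = 4.449.
The posterior is right-skewed, so the mean exceeds the mode.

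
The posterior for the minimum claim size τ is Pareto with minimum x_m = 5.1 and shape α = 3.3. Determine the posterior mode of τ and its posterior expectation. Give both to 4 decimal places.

posterior mode = 5.1000, posterior expectation = 7.3174

The Pareto density is strictly decreasing on [x_m, ∞), so the mode is x_m = 5.1000.
Mean = α·x_m/(α−1) = 3.3·5.1/2.3 = 7.3174.
The posterior is right-skewed, so the mean exceeds the mode.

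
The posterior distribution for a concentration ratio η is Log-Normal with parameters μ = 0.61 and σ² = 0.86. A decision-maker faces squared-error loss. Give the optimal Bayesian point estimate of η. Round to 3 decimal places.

2.829

Mode = exp(μ − σ²) = exp(-0.25) = 0.779.
Mean = exp(μ + σ²/2) = exp(1.040) = 2.829.
Squared-error loss ⇒ the optimal estimator is the posterior mean.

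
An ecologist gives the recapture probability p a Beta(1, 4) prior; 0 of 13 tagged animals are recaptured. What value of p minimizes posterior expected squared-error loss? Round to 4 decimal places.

Posterior: Beta(1+0, 4+13) = Beta(1, 17).
Since α = 1 ≤ 1 and β > 1, the Beta density is monotone decreasing on [0,1]; the mode is at 0.
Mean = 1/(1+17) = 0.0556.
Squared-error loss ⇒ the optimal estimator is the posterior mean.

0.0556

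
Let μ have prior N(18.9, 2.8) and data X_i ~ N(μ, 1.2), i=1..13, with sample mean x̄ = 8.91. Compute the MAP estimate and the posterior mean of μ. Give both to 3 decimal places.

Posterior for μ is Normal. Precision-weighted mean: (1/2.8·18.9 + 13/1.2·8.91) / (1/2.8 + 13/1.2) = 9.229.
A Normal posterior is symmetric, so mode = mean.

MAP = 9.229; posterior mean = 9.229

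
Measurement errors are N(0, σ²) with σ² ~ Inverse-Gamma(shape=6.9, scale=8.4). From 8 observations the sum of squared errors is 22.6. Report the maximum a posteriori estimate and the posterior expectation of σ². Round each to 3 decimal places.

MAP: 1.655. Posterior mean: 1.990.

Posterior: Inverse-Gamma(shape = 6.9+8/2 = 10.9, scale = 8.4+22.6/2 = 19.7).
Mode = β/(α+1) = 19.7/11.9 = 1.655.
Mean = β/(α−1) = 19.7/9.9 = 1.990.
The posterior is right-skewed, so the mean exceeds the mode.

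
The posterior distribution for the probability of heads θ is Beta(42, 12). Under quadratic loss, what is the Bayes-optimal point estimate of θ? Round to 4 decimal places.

Mode = (42−1)/(42+12−2) = 41/52 = 0.7885.
Mean = 42/(42+12) = 42/54 = 0.7778.
Quadratic loss ⇒ the optimal estimator is the posterior mean.

0.7778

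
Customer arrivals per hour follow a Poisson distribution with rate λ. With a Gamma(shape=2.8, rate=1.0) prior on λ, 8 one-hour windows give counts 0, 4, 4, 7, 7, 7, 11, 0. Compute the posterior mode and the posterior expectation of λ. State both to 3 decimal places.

Σ counts = 40. Posterior: Gamma(shape = 2.8+40 = 42.8, rate = 1.0+8 = 9.0).
Mode = (α−1)/β = 41.8/9.0 = 4.644.
Mean = α/β = 42.8/9.0 = 4.756.
Right-skewed posterior ⇒ mode < mean.

MAP = 4.644; posterior mean = 4.756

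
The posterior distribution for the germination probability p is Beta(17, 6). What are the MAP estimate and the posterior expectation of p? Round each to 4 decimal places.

MAP = 0.7619; posterior mean = 0.7391

Mode = (17−1)/(17+6−2) = 16/21 = 0.7619.
Mean = 17/(17+6) = 17/23 = 0.7391.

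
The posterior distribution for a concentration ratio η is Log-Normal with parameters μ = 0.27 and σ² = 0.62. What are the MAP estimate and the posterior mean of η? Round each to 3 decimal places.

Mode = exp(μ − σ²) = exp(-0.35) = 0.705.
Mean = exp(μ + σ²/2) = exp(0.580) = 1.786.
The mean is pulled above the mode by the posterior's right skew.

MAP = 0.705; posterior mean = 1.786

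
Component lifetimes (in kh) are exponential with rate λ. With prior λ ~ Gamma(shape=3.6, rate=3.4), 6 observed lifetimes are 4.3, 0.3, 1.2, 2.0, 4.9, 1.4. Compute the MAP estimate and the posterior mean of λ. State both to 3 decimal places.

Σ times = 14.1. Posterior: Gamma(shape = 3.6+6 = 9.6, rate = 3.4+14.1 = 17.5).
Mode = (α−1)/β = 8.6/17.5 = 0.491.
Mean = α/β = 9.6/17.5 = 0.549.
The mean is pulled above the mode by the posterior's right skew.

MAP estimate = 0.491, posterior mean = 0.549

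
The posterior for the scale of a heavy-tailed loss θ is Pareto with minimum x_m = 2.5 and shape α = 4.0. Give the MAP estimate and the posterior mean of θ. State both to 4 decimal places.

MAP = 2.5000, posterior mean = 3.3333

The Pareto density is strictly decreasing on [x_m, ∞), so the mode is x_m = 2.5000.
Mean = α·x_m/(α−1) = 4.0·2.5/3.0 = 3.3333.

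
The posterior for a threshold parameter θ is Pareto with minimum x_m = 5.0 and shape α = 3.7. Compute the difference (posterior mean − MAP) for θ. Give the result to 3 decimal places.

The Pareto density is strictly decreasing on [x_m, ∞), so the mode is x_m = 5.000.
Mean = α·x_m/(α−1) = 3.7·5.0/2.7 = 6.852.
Difference = 6.852 − 5.000 = 1.852.
The mean is pulled above the mode by the posterior's right skew.

1.852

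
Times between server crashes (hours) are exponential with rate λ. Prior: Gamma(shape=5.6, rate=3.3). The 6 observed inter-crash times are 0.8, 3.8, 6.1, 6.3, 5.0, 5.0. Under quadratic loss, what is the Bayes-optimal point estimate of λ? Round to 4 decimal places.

Σ times = 27.0. Posterior: Gamma(shape = 5.6+6 = 11.6, rate = 3.3+27.0 = 30.3).
Mode = (α−1)/β = 10.6/30.3 = 0.3498.
Mean = α/β = 11.6/30.3 = 0.3828.
Quadratic loss ⇒ the optimal estimator is the posterior mean.

0.3828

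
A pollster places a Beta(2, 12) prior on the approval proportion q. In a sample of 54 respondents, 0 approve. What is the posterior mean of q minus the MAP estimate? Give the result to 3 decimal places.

Posterior: Beta(2+0, 12+54) = Beta(2, 66).
Mode = (2−1)/(2+66−2) = 1/66 = 0.015.
Mean = 2/(2+66) = 2/68 = 0.029.
Difference = 0.029 − 0.015 = 0.014.
Mean > mode: the posterior has a right tail.

0.014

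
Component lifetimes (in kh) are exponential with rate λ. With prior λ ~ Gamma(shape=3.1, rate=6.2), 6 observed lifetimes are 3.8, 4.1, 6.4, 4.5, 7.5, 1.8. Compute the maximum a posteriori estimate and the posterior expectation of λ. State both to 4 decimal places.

MAP: 0.2362. Posterior mean: 0.2653.

Σ times = 28.1. Posterior: Gamma(shape = 3.1+6 = 9.1, rate = 6.2+28.1 = 34.3).
Mode = (α−1)/β = 8.1/34.3 = 0.2362.
Mean = α/β = 9.1/34.3 = 0.2653.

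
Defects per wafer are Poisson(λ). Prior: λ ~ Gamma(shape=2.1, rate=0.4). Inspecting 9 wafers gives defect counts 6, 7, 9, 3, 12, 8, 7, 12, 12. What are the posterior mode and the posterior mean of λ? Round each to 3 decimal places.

Σ counts = 76. Posterior: Gamma(shape = 2.1+76 = 78.1, rate = 0.4+9 = 9.4).
Mode = (α−1)/β = 77.1/9.4 = 8.202.
Mean = α/β = 78.1/9.4 = 8.309.

MAP: 8.202. Posterior mean: 8.309.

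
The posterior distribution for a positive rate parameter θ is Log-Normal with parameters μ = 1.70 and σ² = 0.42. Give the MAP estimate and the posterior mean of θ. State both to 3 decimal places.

MAP: 3.597. Posterior mean: 6.753.

Mode = exp(μ − σ²) = exp(1.28) = 3.597.
Mean = exp(μ + σ²/2) = exp(1.910) = 6.753.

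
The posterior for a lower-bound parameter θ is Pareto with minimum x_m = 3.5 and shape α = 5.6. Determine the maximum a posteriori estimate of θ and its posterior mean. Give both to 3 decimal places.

The Pareto density is strictly decreasing on [x_m, ∞), so the mode is x_m = 3.500.
Mean = α·x_m/(α−1) = 5.6·3.5/4.6 = 4.261.
The mean is pulled above the mode by the posterior's right skew.

MAP = 3.500, posterior mean = 4.261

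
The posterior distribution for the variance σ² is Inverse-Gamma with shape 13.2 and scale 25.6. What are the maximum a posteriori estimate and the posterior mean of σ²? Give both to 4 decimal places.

Mode = β/(α+1) = 25.6/14.2 = 1.8028.
Mean = β/(α−1) = 25.6/12.2 = 2.0984.
The mean is pulled above the mode by the posterior's right skew.

MAP = 1.8028, posterior mean = 2.0984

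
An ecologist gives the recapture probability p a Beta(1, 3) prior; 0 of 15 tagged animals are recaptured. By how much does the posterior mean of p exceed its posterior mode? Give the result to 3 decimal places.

0.053

Posterior: Beta(1+0, 3+15) = Beta(1, 18).
Since α = 1 ≤ 1 and β > 1, the Beta density is monotone decreasing on [0,1]; the mode is at 0.
Mean = 1/(1+18) = 0.053.
Difference = 0.053 − 0.000 = 0.053.
Right-skewed posterior ⇒ mode < mean.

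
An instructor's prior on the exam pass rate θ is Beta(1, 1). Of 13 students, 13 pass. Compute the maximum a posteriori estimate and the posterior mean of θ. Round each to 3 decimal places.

MAP = 1.000; posterior mean = 0.933

Posterior: Beta(1+13, 1+0) = Beta(14, 1).
Since β = 1 ≤ 1 and α > 1, the Beta density is monotone increasing on [0,1]; the mode is at 1.
Mean = 14/(14+1) = 0.933.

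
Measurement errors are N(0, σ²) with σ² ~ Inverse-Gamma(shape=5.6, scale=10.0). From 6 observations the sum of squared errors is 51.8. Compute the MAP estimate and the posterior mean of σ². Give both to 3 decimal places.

Posterior: Inverse-Gamma(shape = 5.6+6/2 = 8.6, scale = 10.0+51.8/2 = 35.9).
Mode = β/(α+1) = 35.9/9.6 = 3.740.
Mean = β/(α−1) = 35.9/7.6 = 4.724.
Mean > mode: the posterior has a right tail.

MAP = 3.740, posterior mean = 4.724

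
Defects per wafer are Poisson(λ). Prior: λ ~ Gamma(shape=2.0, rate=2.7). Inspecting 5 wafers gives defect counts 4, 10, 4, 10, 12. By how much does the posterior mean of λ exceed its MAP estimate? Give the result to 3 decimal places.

Σ counts = 40. Posterior: Gamma(shape = 2.0+40 = 42.0, rate = 2.7+5 = 7.7).
Mode = (α−1)/β = 41.0/7.7 = 5.325.
Mean = α/β = 42.0/7.7 = 5.455.
Difference = 5.455 − 5.325 = 0.130.
Mean > mode: the posterior has a right tail.

0.130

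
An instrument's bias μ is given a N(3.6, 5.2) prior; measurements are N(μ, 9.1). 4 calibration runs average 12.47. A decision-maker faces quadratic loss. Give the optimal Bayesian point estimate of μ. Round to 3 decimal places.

Posterior for μ is Normal. Precision-weighted mean: (1/5.2·3.6 + 4/9.1·12.47) / (1/5.2 + 4/9.1) = 9.770.
A Normal posterior is symmetric, so mode = mean.
Quadratic loss ⇒ the optimal estimator is the posterior mean.

9.770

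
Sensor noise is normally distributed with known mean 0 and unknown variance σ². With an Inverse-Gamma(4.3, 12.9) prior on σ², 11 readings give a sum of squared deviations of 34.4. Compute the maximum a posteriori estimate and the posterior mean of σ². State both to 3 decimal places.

MAP: 2.787. Posterior mean: 3.420.

Posterior: Inverse-Gamma(shape = 4.3+11/2 = 9.8, scale = 12.9+34.4/2 = 30.1).
Mode = β/(α+1) = 30.1/10.8 = 2.787.
Mean = β/(α−1) = 30.1/8.8 = 3.420.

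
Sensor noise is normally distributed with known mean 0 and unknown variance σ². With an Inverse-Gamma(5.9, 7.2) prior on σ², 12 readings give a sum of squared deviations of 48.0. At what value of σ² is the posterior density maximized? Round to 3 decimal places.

2.419

Posterior: Inverse-Gamma(shape = 5.9+12/2 = 11.9, scale = 7.2+48.0/2 = 31.2).
Mode = β/(α+1) = 31.2/12.9 = 2.419.
Mean = β/(α−1) = 31.2/10.9 = 2.862.
This is the posterior mode — the MAP estimate.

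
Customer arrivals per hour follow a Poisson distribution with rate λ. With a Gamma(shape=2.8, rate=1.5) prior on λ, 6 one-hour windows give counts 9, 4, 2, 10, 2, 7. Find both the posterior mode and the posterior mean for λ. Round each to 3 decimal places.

Σ counts = 34. Posterior: Gamma(shape = 2.8+34 = 36.8, rate = 1.5+6 = 7.5).
Mode = (α−1)/β = 35.8/7.5 = 4.773.
Mean = α/β = 36.8/7.5 = 4.907.

MAP: 4.773. Posterior mean: 4.907.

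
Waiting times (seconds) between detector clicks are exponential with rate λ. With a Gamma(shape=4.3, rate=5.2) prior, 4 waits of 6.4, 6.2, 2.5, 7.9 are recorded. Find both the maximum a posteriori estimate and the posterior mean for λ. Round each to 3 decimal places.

MAP = 0.259; posterior mean = 0.294

Σ times = 23.0. Posterior: Gamma(shape = 4.3+4 = 8.3, rate = 5.2+23.0 = 28.2).
Mode = (α−1)/β = 7.3/28.2 = 0.259.
Mean = α/β = 8.3/28.2 = 0.294.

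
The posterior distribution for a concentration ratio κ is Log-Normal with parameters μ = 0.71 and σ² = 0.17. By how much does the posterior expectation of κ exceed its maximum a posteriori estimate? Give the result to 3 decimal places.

0.498

Mode = exp(μ − σ²) = exp(0.54) = 1.716.
Mean = exp(μ + σ²/2) = exp(0.795) = 2.214.
Difference = 2.214 − 1.716 = 0.498.
Right-skewed posterior ⇒ mode < mean.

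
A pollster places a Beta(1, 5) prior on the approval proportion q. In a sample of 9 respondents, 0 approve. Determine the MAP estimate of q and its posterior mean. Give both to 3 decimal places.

Posterior: Beta(1+0, 5+9) = Beta(1, 14).
Since α = 1 ≤ 1 and β > 1, the Beta density is monotone decreasing on [0,1]; the mode is at 0.
Mean = 1/(1+14) = 0.067.

MAP = 0.000; posterior mean = 0.067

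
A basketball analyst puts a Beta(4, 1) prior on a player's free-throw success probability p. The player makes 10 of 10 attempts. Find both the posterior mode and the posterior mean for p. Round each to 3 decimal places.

Posterior: Beta(4+10, 1+0) = Beta(14, 1).
Since β = 1 ≤ 1 and α > 1, the Beta density is monotone increasing on [0,1]; the mode is at 1.
Mean = 14/(14+1) = 0.933.
The mean is pulled below the mode by the posterior's left skew.

MAP = 1.000; posterior mean = 0.933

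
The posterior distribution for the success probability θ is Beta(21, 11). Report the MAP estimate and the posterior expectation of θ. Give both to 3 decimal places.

Mode = (21−1)/(21+11−2) = 20/30 = 0.667.
Mean = 21/(21+11) = 21/32 = 0.656.
Left-skewed posterior ⇒ mean < mode.

MAP estimate = 0.667, posterior expectation = 0.656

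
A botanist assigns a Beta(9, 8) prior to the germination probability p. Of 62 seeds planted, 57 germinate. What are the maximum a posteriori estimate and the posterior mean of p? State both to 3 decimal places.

maximum a posteriori estimate = 0.844, posterior mean = 0.835

Posterior: Beta(9+57, 8+5) = Beta(66, 13).
Mode = (66−1)/(66+13−2) = 65/77 = 0.844.
Mean = 66/(66+13) = 66/79 = 0.835.
Left-skewed posterior ⇒ mean < mode.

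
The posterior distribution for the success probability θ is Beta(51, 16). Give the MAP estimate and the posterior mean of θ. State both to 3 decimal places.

Mode = (51−1)/(51+16−2) = 50/65 = 0.769.
Mean = 51/(51+16) = 51/67 = 0.761.

θ_MAP = 0.769, E[θ|data] = 0.761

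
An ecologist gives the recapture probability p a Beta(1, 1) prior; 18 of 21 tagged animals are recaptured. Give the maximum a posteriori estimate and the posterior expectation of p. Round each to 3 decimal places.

Posterior: Beta(1+18, 1+3) = Beta(19, 4).
Mode = (19−1)/(19+4−2) = 18/21 = 0.857.
With a flat prior the MAP equals the MLE, 18/21.
Mean = 19/(19+4) = 19/23 = 0.826.

MAP = 0.857; posterior mean = 0.826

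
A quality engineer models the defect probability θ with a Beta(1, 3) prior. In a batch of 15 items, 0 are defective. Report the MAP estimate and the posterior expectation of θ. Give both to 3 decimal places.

Posterior: Beta(1+0, 3+15) = Beta(1, 18).
Since α = 1 ≤ 1 and β > 1, the Beta density is monotone decreasing on [0,1]; the mode is at 0.
Mean = 1/(1+18) = 0.053.

MAP: 0.000. Posterior mean: 0.053.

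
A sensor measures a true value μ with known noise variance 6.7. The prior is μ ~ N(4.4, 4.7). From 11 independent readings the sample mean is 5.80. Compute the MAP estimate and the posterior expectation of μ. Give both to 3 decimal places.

Posterior for μ is Normal. Precision-weighted mean: (1/4.7·4.4 + 11/6.7·5.80) / (1/4.7 + 11/6.7) = 5.639.
A Normal posterior is symmetric, so mode = mean.

MAP = 5.639, posterior mean = 5.639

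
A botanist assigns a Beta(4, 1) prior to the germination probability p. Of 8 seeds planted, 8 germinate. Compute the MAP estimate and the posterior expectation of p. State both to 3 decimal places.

MAP: 1.000. Posterior mean: 0.923.

Posterior: Beta(4+8, 1+0) = Beta(12, 1).
Since β = 1 ≤ 1 and α > 1, the Beta density is monotone increasing on [0,1]; the mode is at 1.
Mean = 12/(12+1) = 0.923.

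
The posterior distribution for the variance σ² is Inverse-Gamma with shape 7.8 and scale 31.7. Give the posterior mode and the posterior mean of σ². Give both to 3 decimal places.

MAP = 3.602; posterior mean = 4.662

Mode = β/(α+1) = 31.7/8.8 = 3.602.
Mean = β/(α−1) = 31.7/6.8 = 4.662.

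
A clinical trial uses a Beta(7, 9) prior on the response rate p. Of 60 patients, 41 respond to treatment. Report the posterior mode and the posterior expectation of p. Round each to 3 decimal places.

p_MAP = 0.635, E[p|data] = 0.632

Posterior: Beta(7+41, 9+19) = Beta(48, 28).
Mode = (48−1)/(48+28−2) = 47/74 = 0.635.
Mean = 48/(48+28) = 48/76 = 0.632.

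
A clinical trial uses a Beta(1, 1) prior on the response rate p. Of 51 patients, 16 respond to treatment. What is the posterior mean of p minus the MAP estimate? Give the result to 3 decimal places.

0.007

Posterior: Beta(1+16, 1+35) = Beta(17, 36).
Mode = (17−1)/(17+36−2) = 16/51 = 0.314.
With a flat prior the MAP equals the MLE, 16/51.
Mean = 17/(17+36) = 17/53 = 0.321.
Difference = 0.321 − 0.314 = 0.007.
Right-skewed posterior ⇒ mode < mean.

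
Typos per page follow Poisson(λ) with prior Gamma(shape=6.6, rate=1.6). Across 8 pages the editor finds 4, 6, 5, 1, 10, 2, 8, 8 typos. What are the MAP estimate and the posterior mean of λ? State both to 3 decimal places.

MAP = 5.167, posterior mean = 5.271

Σ counts = 44. Posterior: Gamma(shape = 6.6+44 = 50.6, rate = 1.6+8 = 9.6).
Mode = (α−1)/β = 49.6/9.6 = 5.167.
Mean = α/β = 50.6/9.6 = 5.271.
The posterior is right-skewed, so the mean exceeds the mode.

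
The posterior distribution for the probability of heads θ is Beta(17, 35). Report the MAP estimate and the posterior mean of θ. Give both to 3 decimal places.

MAP = 0.320, posterior mean = 0.327

Mode = (17−1)/(17+35−2) = 16/50 = 0.320.
Mean = 17/(17+35) = 17/52 = 0.327.
Mean > mode: the posterior has a right tail.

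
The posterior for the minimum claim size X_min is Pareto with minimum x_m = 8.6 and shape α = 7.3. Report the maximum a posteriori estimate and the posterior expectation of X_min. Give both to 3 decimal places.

MAP = 8.600, posterior mean = 9.965

The Pareto density is strictly decreasing on [x_m, ∞), so the mode is x_m = 8.600.
Mean = α·x_m/(α−1) = 7.3·8.6/6.3 = 9.965.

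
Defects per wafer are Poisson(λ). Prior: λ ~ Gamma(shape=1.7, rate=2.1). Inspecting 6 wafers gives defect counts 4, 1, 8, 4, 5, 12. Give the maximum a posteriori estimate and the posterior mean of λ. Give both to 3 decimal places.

λ_MAP = 4.284, E[λ|data] = 4.407

Σ counts = 34. Posterior: Gamma(shape = 1.7+34 = 35.7, rate = 2.1+6 = 8.1).
Mode = (α−1)/β = 34.7/8.1 = 4.284.
Mean = α/β = 35.7/8.1 = 4.407.
Mean > mode: the posterior has a right tail.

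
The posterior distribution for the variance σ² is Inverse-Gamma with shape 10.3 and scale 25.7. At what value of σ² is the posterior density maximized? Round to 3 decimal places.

2.274

Mode = β/(α+1) = 25.7/11.3 = 2.274.
Mean = β/(α−1) = 25.7/9.3 = 2.763.
This is the posterior mode — the MAP estimate.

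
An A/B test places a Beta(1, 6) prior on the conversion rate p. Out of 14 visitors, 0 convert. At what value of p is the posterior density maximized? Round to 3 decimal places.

Posterior: Beta(1+0, 6+14) = Beta(1, 20).
Since α = 1 ≤ 1 and β > 1, the Beta density is monotone decreasing on [0,1]; the mode is at 0.
Mean = 1/(1+20) = 0.048.
This is the posterior mode — the MAP estimate.

0.000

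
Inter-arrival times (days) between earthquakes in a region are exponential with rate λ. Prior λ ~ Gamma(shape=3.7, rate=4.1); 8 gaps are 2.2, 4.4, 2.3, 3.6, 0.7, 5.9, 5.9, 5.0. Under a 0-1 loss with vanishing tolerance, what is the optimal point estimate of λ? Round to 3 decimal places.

0.314

Σ times = 30.0. Posterior: Gamma(shape = 3.7+8 = 11.7, rate = 4.1+30.0 = 34.1).
Mode = (α−1)/β = 10.7/34.1 = 0.314.
Mean = α/β = 11.7/34.1 = 0.343.
This is the posterior mode — the MAP estimate.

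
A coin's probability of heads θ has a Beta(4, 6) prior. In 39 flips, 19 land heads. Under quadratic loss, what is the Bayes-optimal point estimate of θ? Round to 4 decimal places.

0.4694

Posterior: Beta(4+19, 6+20) = Beta(23, 26).
Mode = (23−1)/(23+26−2) = 22/47 = 0.4681.
Mean = 23/(23+26) = 23/49 = 0.4694.
Quadratic loss ⇒ the optimal estimator is the posterior mean.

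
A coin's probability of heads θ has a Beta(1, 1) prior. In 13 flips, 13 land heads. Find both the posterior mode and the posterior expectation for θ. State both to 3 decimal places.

Posterior: Beta(1+13, 1+0) = Beta(14, 1).
Since β = 1 ≤ 1 and α > 1, the Beta density is monotone increasing on [0,1]; the mode is at 1.
Mean = 14/(14+1) = 0.933.

θ_MAP = 1.000, E[θ|data] = 0.933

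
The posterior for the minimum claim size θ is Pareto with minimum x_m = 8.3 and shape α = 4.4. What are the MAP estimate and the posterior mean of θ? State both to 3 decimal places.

The Pareto density is strictly decreasing on [x_m, ∞), so the mode is x_m = 8.300.
Mean = α·x_m/(α−1) = 4.4·8.3/3.4 = 10.741.

MAP = 8.300, posterior mean = 10.741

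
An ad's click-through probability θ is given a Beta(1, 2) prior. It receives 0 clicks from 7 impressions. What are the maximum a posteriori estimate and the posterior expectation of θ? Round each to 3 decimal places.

θ_MAP = 0.000, E[θ|data] = 0.100

Posterior: Beta(1+0, 2+7) = Beta(1, 9).
Since α = 1 ≤ 1 and β > 1, the Beta density is monotone decreasing on [0,1]; the mode is at 0.
Mean = 1/(1+9) = 0.100.
The mean is pulled above the mode by the posterior's right skew.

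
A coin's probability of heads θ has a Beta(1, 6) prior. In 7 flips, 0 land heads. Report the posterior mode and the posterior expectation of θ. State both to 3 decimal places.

Posterior: Beta(1+0, 6+7) = Beta(1, 13).
Since α = 1 ≤ 1 and β > 1, the Beta density is monotone decreasing on [0,1]; the mode is at 0.
Mean = 1/(1+13) = 0.071.
The mean is pulled above the mode by the posterior's right skew.

MAP: 0.000. Posterior mean: 0.071.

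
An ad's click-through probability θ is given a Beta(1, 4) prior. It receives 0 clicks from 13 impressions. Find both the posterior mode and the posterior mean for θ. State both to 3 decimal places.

MAP: 0.000. Posterior mean: 0.056.

Posterior: Beta(1+0, 4+13) = Beta(1, 17).
Since α = 1 ≤ 1 and β > 1, the Beta density is monotone decreasing on [0,1]; the mode is at 0.
Mean = 1/(1+17) = 0.056.
Mean > mode: the posterior has a right tail.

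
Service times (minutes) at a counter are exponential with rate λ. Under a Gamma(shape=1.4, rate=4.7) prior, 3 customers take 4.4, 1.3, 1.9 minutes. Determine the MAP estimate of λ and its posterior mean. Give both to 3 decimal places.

Σ times = 7.6. Posterior: Gamma(shape = 1.4+3 = 4.4, rate = 4.7+7.6 = 12.3).
Mode = (α−1)/β = 3.4/12.3 = 0.276.
Mean = α/β = 4.4/12.3 = 0.358.

MAP = 0.276; posterior mean = 0.358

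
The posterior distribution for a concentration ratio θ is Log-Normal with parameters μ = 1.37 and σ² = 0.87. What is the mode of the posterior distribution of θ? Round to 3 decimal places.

Mode = exp(μ − σ²) = exp(0.50) = 1.649.
Mean = exp(μ + σ²/2) = exp(1.805) = 6.080.
This is the posterior mode — the MAP estimate.

1.649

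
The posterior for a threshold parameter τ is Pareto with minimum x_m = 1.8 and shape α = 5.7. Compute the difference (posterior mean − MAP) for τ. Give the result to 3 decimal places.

0.383

The Pareto density is strictly decreasing on [x_m, ∞), so the mode is x_m = 1.800.
Mean = α·x_m/(α−1) = 5.7·1.8/4.7 = 2.183.
Difference = 2.183 − 1.800 = 0.383.
Right-skewed posterior ⇒ mode < mean.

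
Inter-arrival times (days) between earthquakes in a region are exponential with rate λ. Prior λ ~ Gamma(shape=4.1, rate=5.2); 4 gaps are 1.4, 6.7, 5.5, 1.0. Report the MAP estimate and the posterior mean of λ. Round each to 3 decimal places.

MAP = 0.359; posterior mean = 0.409

Σ times = 14.6. Posterior: Gamma(shape = 4.1+4 = 8.1, rate = 5.2+14.6 = 19.8).
Mode = (α−1)/β = 7.1/19.8 = 0.359.
Mean = α/β = 8.1/19.8 = 0.409.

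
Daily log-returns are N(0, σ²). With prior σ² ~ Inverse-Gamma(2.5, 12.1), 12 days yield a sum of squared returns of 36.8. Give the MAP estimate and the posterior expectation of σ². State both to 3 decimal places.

Posterior: Inverse-Gamma(shape = 2.5+12/2 = 8.5, scale = 12.1+36.8/2 = 30.5).
Mode = β/(α+1) = 30.5/9.5 = 3.211.
Mean = β/(α−1) = 30.5/7.5 = 4.067.

MAP estimate = 3.211, posterior expectation = 4.067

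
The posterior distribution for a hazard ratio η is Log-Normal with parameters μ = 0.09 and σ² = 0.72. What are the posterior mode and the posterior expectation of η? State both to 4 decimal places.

Mode = exp(μ − σ²) = exp(-0.63) = 0.5326.
Mean = exp(μ + σ²/2) = exp(0.450) = 1.5683.

η_MAP = 0.5326, E[η|data] = 1.5683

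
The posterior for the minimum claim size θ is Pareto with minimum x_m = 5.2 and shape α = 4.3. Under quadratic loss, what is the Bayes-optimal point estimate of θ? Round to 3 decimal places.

The Pareto density is strictly decreasing on [x_m, ∞), so the mode is x_m = 5.200.
Mean = α·x_m/(α−1) = 4.3·5.2/3.3 = 6.776.
Quadratic loss ⇒ the optimal estimator is the posterior mean.

6.776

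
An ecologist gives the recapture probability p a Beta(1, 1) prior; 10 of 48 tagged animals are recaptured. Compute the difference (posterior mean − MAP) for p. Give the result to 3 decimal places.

0.012

Posterior: Beta(1+10, 1+38) = Beta(11, 39).
Mode = (11−1)/(11+39−2) = 10/48 = 0.208.
With a flat prior the MAP equals the MLE, 10/48.
Mean = 11/(11+39) = 11/50 = 0.220.
Difference = 0.220 − 0.208 = 0.012.
The mean is pulled above the mode by the posterior's right skew.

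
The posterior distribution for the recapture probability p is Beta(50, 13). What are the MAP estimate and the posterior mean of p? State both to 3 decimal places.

MAP = 0.803, posterior mean = 0.794

Mode = (50−1)/(50+13−2) = 49/61 = 0.803.
Mean = 50/(50+13) = 50/63 = 0.794.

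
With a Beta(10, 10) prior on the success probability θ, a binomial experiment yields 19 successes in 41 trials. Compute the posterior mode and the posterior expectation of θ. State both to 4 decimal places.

MAP: 0.4746. Posterior mean: 0.4754.

Posterior: Beta(10+19, 10+22) = Beta(29, 32).
Mode = (29−1)/(29+32−2) = 28/59 = 0.4746.
Mean = 29/(29+32) = 29/61 = 0.4754.
Mean > mode: the posterior has a right tail.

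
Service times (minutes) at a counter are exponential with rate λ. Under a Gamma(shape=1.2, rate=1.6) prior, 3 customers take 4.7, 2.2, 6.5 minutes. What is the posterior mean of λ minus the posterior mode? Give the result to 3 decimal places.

Σ times = 13.4. Posterior: Gamma(shape = 1.2+3 = 4.2, rate = 1.6+13.4 = 15.0).
Mode = (α−1)/β = 3.2/15.0 = 0.213.
Mean = α/β = 4.2/15.0 = 0.280.
Difference = 0.280 − 0.213 = 0.067.
Mean > mode: the posterior has a right tail.

0.067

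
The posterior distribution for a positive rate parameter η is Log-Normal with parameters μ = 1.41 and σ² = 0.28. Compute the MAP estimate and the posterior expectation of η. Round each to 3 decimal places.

Mode = exp(μ − σ²) = exp(1.13) = 3.096.
Mean = exp(μ + σ²/2) = exp(1.550) = 4.711.

MAP estimate = 3.096, posterior expectation = 4.711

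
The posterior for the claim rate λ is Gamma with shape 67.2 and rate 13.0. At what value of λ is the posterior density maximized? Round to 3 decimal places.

5.092

Mode = (α−1)/β = 66.2/13.0 = 5.092.
Mean = α/β = 67.2/13.0 = 5.169.
This is the posterior mode — the MAP estimate.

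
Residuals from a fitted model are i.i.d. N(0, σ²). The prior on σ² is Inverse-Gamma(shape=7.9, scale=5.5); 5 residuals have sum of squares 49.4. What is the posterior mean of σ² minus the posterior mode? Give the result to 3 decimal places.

0.564

Posterior: Inverse-Gamma(shape = 7.9+5/2 = 10.4, scale = 5.5+49.4/2 = 30.2).
Mode = β/(α+1) = 30.2/11.4 = 2.649.
Mean = β/(α−1) = 30.2/9.4 = 3.213.
Difference = 3.213 − 2.649 = 0.564.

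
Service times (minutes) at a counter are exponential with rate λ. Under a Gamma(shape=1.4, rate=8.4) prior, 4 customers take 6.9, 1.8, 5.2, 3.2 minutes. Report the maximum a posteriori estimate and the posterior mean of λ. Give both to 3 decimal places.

maximum a posteriori estimate = 0.173, posterior mean = 0.212

Σ times = 17.1. Posterior: Gamma(shape = 1.4+4 = 5.4, rate = 8.4+17.1 = 25.5).
Mode = (α−1)/β = 4.4/25.5 = 0.173.
Mean = α/β = 5.4/25.5 = 0.212.
Right-skewed posterior ⇒ mode < mean.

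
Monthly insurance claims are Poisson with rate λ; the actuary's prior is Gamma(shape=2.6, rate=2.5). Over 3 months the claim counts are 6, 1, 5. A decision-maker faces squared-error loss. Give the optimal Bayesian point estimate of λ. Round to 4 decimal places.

Σ counts = 12. Posterior: Gamma(shape = 2.6+12 = 14.6, rate = 2.5+3 = 5.5).
Mode = (α−1)/β = 13.6/5.5 = 2.4727.
Mean = α/β = 14.6/5.5 = 2.6545.
Squared-error loss ⇒ the optimal estimator is the posterior mean.

2.6545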